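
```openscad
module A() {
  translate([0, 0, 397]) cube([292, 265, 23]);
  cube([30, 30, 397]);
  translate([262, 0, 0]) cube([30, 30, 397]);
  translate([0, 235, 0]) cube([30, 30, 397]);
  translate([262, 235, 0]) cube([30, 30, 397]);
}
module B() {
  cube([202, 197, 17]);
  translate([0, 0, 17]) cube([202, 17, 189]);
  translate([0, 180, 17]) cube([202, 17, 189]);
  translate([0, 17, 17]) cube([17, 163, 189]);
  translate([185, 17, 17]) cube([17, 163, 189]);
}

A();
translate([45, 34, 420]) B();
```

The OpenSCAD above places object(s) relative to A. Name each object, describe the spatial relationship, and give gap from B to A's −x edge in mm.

The open box's min-x is at 45; the stool's min-x is 0; gap = 45 mm.

A is a stool. B is an open box. The open box is on top of the stool, centred. The gap from the open box to the stool's −x edge is 45 mm.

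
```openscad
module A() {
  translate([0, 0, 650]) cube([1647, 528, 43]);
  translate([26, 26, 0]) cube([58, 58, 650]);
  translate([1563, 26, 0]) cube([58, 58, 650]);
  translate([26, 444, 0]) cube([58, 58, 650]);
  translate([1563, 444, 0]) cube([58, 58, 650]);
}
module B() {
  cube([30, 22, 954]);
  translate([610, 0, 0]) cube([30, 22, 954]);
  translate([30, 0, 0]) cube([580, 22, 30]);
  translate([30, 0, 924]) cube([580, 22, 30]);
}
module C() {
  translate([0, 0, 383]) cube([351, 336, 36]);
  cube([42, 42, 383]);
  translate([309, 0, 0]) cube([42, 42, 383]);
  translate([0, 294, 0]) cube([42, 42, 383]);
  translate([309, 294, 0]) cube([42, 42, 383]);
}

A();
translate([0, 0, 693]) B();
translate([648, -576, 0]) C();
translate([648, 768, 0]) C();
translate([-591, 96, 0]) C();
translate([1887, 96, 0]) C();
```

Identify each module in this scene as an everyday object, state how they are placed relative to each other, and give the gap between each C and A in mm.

Each stool's nearest face is 240 mm from the table's bounding box.

A is a table. B is a picture frame. C is a stool. The picture frame is on top of the table. Four stools sit around the table at the −y, +y, −x, +x sides. The gap between each stool and the table is 240 mm.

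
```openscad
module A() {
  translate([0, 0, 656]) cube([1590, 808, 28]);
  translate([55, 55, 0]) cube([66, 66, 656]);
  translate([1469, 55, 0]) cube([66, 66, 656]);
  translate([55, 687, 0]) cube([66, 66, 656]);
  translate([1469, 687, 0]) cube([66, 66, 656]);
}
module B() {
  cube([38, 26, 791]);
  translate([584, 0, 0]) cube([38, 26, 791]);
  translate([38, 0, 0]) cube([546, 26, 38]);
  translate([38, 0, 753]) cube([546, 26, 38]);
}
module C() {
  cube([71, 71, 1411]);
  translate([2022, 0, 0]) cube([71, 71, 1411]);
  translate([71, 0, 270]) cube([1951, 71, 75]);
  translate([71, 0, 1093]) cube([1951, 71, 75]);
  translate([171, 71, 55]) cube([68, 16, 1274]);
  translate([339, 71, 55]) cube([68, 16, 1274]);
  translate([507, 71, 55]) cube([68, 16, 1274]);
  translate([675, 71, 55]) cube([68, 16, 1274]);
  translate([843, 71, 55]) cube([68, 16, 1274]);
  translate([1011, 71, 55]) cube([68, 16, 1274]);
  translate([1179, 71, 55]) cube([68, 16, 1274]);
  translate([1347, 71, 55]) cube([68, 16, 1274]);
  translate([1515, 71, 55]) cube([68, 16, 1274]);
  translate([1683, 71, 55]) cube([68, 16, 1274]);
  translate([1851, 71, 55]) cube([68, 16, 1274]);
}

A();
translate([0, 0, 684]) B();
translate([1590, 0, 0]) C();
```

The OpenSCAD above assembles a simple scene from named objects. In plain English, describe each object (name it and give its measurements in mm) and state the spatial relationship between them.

A is a rectangular dining table. The top is 1590×808×28 mm with its upper surface at z = 684 mm. It stands on four 66×66 mm square legs, each inset 55 mm from the nearest pair of top edges, running from the floor to the underside of the top.

B is a rectangular picture frame lying in the x–z plane (depth along y). The opening is 546 mm wide (x) by 715 mm tall (z), surrounded by a border 38 mm wide on all four sides. The frame is 26 mm deep and is made of two full-height vertical stiles with two horizontal rails fitted between them.

C is a fence section. Two 71×71 mm posts, 1411 mm tall, stand on the floor with a clear span of 1951 mm between their inner faces. Two horizontal rails of 71×75 mm section span the gap between the posts with their undersides at z = 270 mm and z = 1093 mm, flush with the posts' −y face. 11 pickets, each 68 mm wide, 16 mm thick and 1274 mm tall, are fixed to the +y face of the rails with their bottoms at z = 55 mm, evenly spaced across the span with equal gaps (rounded down to the nearest mm) at the −x end and between each pair — any rounding remainder accumulates at the +x end.

The picture frame is on top of the table. The fence section is against the table's +x side, with their −y faces flush.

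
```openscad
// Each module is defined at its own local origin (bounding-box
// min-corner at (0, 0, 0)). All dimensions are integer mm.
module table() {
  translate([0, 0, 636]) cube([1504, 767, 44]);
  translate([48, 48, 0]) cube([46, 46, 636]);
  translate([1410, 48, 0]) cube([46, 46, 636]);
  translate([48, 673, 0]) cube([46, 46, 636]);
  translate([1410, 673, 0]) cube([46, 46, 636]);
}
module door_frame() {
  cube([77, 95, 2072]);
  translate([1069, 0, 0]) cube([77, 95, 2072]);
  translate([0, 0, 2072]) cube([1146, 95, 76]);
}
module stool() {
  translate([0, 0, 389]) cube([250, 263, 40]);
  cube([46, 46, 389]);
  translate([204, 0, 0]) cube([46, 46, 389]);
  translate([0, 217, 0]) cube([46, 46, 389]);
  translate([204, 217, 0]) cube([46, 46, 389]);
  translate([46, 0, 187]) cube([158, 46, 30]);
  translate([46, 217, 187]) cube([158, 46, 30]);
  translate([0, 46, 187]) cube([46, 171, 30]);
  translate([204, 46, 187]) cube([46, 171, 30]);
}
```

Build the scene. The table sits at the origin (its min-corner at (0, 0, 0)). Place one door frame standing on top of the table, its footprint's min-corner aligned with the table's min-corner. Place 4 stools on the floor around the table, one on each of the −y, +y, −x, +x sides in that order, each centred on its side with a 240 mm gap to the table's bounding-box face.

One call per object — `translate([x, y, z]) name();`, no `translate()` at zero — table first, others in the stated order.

table();
translate([0, 0, 680]) door_frame();
translate([627, -503, 0]) stool();
translate([627, 1007, 0]) stool();
translate([-490, 252, 0]) stool();
translate([1744, 252, 0]) stool();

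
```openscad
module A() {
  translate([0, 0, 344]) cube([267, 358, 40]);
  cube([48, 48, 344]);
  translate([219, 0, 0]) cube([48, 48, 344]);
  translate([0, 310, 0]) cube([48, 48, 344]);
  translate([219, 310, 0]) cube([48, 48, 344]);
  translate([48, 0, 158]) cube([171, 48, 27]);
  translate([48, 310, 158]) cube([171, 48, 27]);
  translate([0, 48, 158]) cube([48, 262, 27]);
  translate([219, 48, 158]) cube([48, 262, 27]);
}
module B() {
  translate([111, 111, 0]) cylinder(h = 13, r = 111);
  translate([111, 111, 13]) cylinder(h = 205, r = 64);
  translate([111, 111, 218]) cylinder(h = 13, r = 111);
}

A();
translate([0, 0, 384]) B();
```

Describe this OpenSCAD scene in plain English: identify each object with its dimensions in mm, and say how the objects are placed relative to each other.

A is a simple wooden stool: a rectangular seat 267 mm (x) by 358 mm (y), 40 mm thick, top face at z = 384 mm, on four square legs, each 48×48 mm in cross-section. The legs rest on z = 0, each flush with a corner of the seat. Four stretchers, 48 mm wide and 27 mm tall, connect adjacent legs with their undersides at z = 158 mm, each running between the inner faces of the legs it joins and aligned with the legs' outer faces on the other axis.

B is a spool: two coaxial disc flanges of radius 111 mm and thickness 13 mm, joined by a core cylinder of radius 64 mm and height 205 mm. The lower flange rests on z = 0 and the three cylinders share a vertical axis.

The spool is on top of the stool.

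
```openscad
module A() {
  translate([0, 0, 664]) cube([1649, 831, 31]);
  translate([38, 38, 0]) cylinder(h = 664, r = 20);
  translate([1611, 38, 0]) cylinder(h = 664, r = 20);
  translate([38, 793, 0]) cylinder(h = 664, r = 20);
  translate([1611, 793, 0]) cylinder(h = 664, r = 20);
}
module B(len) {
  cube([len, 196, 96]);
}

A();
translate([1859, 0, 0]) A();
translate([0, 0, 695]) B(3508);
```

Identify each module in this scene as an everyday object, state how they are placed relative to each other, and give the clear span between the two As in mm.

A is a table. B is a beam. A beam spans the tops of two tables. The clear span between the two tables is 210 mm.

Second table starts at x = 1859; first ends at x = 1649; clear span = 1859 − 1649 = 210 mm.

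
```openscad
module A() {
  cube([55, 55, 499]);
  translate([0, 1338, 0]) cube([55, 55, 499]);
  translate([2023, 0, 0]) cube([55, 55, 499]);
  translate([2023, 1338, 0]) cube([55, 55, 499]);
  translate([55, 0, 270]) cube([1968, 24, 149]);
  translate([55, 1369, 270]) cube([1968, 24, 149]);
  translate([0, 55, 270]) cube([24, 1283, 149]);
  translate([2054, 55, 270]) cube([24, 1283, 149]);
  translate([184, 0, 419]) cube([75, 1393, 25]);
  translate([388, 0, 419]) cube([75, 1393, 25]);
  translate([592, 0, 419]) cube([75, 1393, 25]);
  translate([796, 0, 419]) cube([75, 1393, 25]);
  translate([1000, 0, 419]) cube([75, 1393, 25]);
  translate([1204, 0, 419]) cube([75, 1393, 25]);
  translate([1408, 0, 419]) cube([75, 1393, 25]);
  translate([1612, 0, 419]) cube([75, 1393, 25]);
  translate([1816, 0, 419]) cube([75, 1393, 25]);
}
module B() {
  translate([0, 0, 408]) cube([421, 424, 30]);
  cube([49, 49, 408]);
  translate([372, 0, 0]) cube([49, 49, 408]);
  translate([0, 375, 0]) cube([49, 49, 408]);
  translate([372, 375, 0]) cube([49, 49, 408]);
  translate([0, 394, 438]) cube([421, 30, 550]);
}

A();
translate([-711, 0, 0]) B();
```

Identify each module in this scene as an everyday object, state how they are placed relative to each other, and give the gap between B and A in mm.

A is a bed frame. B is a chair. The chair is on the floor beside the bed frame on its −x side. The gap between the chair and the bed frame is 290 mm.

The chair's nearest face is 290 mm from the bed frame's −x face.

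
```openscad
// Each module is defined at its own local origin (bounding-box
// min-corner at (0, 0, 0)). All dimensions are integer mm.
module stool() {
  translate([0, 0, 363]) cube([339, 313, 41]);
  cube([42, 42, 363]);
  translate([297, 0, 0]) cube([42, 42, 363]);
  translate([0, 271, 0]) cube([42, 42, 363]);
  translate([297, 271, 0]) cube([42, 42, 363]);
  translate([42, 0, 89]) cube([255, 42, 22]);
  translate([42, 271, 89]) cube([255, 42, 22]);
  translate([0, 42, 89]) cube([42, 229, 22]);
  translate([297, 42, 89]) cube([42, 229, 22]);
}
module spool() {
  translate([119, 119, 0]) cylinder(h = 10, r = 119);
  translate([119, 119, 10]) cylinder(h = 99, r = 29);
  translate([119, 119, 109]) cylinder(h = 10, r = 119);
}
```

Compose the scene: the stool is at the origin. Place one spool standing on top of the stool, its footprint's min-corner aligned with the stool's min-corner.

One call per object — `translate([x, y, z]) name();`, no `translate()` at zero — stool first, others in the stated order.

stool();
translate([0, 0, 404]) spool();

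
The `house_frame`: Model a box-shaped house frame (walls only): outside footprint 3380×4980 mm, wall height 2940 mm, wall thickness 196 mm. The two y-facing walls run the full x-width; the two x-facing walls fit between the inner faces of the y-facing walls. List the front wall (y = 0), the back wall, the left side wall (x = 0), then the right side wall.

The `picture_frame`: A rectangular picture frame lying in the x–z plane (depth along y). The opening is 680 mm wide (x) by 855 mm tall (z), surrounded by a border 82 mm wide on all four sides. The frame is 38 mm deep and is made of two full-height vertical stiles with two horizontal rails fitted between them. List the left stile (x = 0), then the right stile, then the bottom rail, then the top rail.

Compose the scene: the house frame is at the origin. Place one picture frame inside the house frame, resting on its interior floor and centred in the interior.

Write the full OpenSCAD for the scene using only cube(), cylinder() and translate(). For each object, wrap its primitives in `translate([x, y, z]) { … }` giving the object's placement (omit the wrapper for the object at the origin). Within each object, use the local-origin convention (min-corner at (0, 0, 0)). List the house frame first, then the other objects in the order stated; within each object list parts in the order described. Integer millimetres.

cube([3380, 196, 2940]);
translate([0, 4784, 0]) cube([3380, 196, 2940]);
translate([0, 196, 0]) cube([196, 4588, 2940]);
translate([3184, 196, 0]) cube([196, 4588, 2940]);
translate([1268, 2471, 0]) {
  cube([82, 38, 1019]);
  translate([762, 0, 0]) cube([82, 38, 1019]);
  translate([82, 0, 0]) cube([680, 38, 82]);
  translate([82, 0, 937]) cube([680, 38, 82]);
}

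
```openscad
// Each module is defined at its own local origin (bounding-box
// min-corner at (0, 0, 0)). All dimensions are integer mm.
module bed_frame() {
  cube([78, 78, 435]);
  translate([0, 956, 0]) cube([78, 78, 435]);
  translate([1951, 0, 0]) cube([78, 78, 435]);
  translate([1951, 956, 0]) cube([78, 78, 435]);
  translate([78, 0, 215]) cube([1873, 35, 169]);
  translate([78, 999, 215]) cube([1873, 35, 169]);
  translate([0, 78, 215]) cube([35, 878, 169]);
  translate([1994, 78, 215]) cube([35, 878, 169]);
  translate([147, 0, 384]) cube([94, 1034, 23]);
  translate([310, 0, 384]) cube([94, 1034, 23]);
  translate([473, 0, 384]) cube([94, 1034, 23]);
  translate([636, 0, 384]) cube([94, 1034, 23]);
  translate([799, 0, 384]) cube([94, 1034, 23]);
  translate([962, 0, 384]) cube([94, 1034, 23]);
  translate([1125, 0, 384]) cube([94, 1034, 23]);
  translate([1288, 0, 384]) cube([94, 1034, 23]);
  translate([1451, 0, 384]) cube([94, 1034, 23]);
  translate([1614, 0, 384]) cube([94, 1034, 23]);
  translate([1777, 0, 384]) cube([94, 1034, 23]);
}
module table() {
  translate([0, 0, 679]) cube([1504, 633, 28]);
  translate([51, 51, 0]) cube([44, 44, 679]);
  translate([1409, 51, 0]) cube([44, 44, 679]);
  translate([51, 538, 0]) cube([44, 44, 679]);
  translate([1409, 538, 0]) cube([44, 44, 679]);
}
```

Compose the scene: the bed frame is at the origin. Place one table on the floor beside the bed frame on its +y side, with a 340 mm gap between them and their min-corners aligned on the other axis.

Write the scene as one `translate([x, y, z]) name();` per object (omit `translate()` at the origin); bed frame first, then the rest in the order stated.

bed_frame();
translate([0, 1374, 0]) table();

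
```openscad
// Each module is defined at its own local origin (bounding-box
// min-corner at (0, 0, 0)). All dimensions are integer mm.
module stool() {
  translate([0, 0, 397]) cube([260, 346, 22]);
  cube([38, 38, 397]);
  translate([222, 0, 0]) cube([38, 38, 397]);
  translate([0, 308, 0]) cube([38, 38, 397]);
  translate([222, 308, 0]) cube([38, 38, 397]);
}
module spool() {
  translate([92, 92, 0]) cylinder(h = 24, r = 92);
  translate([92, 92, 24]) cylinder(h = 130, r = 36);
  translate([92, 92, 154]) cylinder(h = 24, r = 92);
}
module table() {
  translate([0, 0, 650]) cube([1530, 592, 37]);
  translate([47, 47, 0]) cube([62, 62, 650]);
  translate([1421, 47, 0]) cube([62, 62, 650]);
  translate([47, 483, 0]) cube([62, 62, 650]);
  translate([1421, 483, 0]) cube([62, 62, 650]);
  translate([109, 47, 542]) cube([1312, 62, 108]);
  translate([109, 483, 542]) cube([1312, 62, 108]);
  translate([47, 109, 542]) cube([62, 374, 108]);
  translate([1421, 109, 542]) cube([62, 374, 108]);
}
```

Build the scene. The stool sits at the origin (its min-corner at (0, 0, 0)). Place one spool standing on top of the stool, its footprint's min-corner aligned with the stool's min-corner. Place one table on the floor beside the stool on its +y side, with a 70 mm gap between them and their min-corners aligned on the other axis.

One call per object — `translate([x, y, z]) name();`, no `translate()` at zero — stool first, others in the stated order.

stool();
translate([0, 0, 419]) spool();
translate([0, 416, 0]) table();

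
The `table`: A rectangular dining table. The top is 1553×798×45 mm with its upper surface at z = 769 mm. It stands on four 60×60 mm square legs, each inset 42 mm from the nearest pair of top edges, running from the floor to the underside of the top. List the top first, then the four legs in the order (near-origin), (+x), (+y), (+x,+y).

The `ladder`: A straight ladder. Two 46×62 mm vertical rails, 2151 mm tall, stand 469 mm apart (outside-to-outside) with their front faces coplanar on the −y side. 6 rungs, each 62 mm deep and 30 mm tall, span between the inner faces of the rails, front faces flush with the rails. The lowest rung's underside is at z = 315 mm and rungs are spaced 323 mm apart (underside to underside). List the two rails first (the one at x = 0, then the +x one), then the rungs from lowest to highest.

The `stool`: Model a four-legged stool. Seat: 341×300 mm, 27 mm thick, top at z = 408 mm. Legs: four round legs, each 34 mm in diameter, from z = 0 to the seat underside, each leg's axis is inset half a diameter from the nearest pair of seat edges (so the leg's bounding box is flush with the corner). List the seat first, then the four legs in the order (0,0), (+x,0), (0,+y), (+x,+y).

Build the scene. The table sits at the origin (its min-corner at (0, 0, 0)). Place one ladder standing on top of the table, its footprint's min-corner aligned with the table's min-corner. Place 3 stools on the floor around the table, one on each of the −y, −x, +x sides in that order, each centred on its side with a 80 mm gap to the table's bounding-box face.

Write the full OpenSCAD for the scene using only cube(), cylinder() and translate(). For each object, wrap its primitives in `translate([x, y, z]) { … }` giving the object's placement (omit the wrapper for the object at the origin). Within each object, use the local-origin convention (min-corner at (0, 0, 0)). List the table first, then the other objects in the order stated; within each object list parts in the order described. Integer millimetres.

translate([0, 0, 724]) cube([1553, 798, 45]);
translate([42, 42, 0]) cube([60, 60, 724]);
translate([1451, 42, 0]) cube([60, 60, 724]);
translate([42, 696, 0]) cube([60, 60, 724]);
translate([1451, 696, 0]) cube([60, 60, 724]);
translate([0, 0, 769]) {
  cube([46, 62, 2151]);
  translate([423, 0, 0]) cube([46, 62, 2151]);
  translate([46, 0, 315]) cube([377, 62, 30]);
  translate([46, 0, 638]) cube([377, 62, 30]);
  translate([46, 0, 961]) cube([377, 62, 30]);
  translate([46, 0, 1284]) cube([377, 62, 30]);
  translate([46, 0, 1607]) cube([377, 62, 30]);
  translate([46, 0, 1930]) cube([377, 62, 30]);
}
translate([606, -380, 0]) {
  translate([0, 0, 381]) cube([341, 300, 27]);
  translate([17, 17, 0]) cylinder(h = 381, r = 17);
  translate([324, 17, 0]) cylinder(h = 381, r = 17);
  translate([17, 283, 0]) cylinder(h = 381, r = 17);
  translate([324, 283, 0]) cylinder(h = 381, r = 17);
}
translate([-421, 249, 0]) {
  translate([0, 0, 381]) cube([341, 300, 27]);
  translate([17, 17, 0]) cylinder(h = 381, r = 17);
  translate([324, 17, 0]) cylinder(h = 381, r = 17);
  translate([17, 283, 0]) cylinder(h = 381, r = 17);
  translate([324, 283, 0]) cylinder(h = 381, r = 17);
}
translate([1633, 249, 0]) {
  translate([0, 0, 381]) cube([341, 300, 27]);
  translate([17, 17, 0]) cylinder(h = 381, r = 17);
  translate([324, 17, 0]) cylinder(h = 381, r = 17);
  translate([17, 283, 0]) cylinder(h = 381, r = 17);
  translate([324, 283, 0]) cylinder(h = 381, r = 17);
}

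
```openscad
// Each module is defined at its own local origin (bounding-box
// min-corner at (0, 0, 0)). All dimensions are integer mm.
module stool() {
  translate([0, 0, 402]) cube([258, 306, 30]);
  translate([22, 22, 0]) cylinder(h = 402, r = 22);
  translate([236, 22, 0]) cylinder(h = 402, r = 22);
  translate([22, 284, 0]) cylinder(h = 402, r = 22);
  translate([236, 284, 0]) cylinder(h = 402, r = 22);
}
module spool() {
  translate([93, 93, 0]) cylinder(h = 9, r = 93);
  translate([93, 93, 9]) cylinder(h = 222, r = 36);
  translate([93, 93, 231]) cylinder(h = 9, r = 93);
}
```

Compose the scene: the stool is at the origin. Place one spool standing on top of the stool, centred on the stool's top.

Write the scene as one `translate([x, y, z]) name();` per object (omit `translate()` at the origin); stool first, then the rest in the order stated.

stool();
translate([36, 60, 432]) spool();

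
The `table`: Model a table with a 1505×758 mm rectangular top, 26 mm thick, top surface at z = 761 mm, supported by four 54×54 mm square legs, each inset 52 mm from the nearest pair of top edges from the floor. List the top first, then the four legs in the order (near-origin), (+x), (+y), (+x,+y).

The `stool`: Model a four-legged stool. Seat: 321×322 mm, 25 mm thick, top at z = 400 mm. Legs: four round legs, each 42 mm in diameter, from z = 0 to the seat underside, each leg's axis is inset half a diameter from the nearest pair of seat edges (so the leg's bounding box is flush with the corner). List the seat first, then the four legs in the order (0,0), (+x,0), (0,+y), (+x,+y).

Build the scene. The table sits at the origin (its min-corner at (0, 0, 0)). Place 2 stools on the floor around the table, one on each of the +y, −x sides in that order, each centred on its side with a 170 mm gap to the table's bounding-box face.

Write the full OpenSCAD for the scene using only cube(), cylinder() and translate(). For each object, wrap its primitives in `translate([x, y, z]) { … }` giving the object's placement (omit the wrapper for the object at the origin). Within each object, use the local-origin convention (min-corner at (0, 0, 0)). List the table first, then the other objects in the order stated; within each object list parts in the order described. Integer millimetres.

translate([0, 0, 735]) cube([1505, 758, 26]);
translate([52, 52, 0]) cube([54, 54, 735]);
translate([1399, 52, 0]) cube([54, 54, 735]);
translate([52, 652, 0]) cube([54, 54, 735]);
translate([1399, 652, 0]) cube([54, 54, 735]);
translate([592, 928, 0]) {
  translate([0, 0, 375]) cube([321, 322, 25]);
  translate([21, 21, 0]) cylinder(h = 375, r = 21);
  translate([300, 21, 0]) cylinder(h = 375, r = 21);
  translate([21, 301, 0]) cylinder(h = 375, r = 21);
  translate([300, 301, 0]) cylinder(h = 375, r = 21);
}
translate([-491, 218, 0]) {
  translate([0, 0, 375]) cube([321, 322, 25]);
  translate([21, 21, 0]) cylinder(h = 375, r = 21);
  translate([300, 21, 0]) cylinder(h = 375, r = 21);
  translate([21, 301, 0]) cylinder(h = 375, r = 21);
  translate([300, 301, 0]) cylinder(h = 375, r = 21);
}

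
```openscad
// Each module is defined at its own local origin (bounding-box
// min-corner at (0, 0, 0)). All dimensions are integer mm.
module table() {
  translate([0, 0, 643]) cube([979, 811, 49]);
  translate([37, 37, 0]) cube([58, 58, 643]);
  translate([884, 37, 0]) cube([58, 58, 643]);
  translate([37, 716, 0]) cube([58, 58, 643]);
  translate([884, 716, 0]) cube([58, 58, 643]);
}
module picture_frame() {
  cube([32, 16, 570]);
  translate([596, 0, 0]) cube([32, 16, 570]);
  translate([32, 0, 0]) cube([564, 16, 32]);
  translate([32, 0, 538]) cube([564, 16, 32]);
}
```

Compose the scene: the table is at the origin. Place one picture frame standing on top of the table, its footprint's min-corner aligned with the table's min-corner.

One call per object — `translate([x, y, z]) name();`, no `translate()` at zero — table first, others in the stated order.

table();
translate([0, 0, 692]) picture_frame();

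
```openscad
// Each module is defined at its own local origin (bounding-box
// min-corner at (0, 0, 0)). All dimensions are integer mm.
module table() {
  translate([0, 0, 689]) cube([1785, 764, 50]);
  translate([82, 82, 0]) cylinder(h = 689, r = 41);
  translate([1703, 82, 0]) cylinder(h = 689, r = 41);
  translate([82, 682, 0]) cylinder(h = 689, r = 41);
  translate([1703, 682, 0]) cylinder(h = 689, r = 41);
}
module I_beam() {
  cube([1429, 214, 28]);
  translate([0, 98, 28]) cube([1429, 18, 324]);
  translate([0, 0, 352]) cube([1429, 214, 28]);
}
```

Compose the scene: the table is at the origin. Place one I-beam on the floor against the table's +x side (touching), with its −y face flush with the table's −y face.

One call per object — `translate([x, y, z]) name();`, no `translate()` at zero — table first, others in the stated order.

table();
translate([1785, 0, 0]) I_beam();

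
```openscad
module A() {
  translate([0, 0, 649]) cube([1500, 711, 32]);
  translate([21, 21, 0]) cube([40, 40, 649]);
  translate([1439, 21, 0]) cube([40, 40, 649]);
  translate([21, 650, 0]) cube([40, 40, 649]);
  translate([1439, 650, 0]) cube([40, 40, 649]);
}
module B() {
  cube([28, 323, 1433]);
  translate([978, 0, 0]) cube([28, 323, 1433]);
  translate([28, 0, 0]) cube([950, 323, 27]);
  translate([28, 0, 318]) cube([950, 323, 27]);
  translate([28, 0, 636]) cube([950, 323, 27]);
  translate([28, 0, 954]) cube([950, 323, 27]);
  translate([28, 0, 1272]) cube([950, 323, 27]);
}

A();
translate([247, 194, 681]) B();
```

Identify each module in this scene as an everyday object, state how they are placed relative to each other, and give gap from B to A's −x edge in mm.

The bookshelf's min-x is at 247; the table's min-x is 0; gap = 247 mm.

A is a table. B is a bookshelf. The bookshelf is on top of the table, centred. The gap from the bookshelf to the table's −x edge is 247 mm.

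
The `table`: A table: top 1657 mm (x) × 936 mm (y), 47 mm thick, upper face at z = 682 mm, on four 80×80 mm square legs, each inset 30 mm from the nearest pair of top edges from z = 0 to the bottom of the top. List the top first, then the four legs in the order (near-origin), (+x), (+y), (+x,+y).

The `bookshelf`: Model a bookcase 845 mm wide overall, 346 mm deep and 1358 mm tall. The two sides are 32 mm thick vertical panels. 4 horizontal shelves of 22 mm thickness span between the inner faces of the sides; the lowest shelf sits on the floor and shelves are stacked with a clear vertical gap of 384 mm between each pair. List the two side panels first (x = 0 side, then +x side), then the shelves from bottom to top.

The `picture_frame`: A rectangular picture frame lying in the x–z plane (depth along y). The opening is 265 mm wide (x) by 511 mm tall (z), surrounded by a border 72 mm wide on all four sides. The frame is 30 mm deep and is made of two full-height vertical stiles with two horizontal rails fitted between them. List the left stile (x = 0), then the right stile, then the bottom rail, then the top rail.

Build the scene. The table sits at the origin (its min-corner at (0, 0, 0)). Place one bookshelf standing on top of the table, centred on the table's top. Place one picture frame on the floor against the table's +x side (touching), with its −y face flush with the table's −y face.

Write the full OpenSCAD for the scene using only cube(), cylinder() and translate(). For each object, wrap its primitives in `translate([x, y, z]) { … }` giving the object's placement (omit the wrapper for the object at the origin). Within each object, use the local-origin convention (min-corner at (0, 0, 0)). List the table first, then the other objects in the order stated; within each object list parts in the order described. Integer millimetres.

translate([0, 0, 635]) cube([1657, 936, 47]);
translate([30, 30, 0]) cube([80, 80, 635]);
translate([1547, 30, 0]) cube([80, 80, 635]);
translate([30, 826, 0]) cube([80, 80, 635]);
translate([1547, 826, 0]) cube([80, 80, 635]);
translate([406, 295, 682]) {
  cube([32, 346, 1358]);
  translate([813, 0, 0]) cube([32, 346, 1358]);
  translate([32, 0, 0]) cube([781, 346, 22]);
  translate([32, 0, 406]) cube([781, 346, 22]);
  translate([32, 0, 812]) cube([781, 346, 22]);
  translate([32, 0, 1218]) cube([781, 346, 22]);
}
translate([1657, 0, 0]) {
  cube([72, 30, 655]);
  translate([337, 0, 0]) cube([72, 30, 655]);
  translate([72, 0, 0]) cube([265, 30, 72]);
  translate([72, 0, 583]) cube([265, 30, 72]);
}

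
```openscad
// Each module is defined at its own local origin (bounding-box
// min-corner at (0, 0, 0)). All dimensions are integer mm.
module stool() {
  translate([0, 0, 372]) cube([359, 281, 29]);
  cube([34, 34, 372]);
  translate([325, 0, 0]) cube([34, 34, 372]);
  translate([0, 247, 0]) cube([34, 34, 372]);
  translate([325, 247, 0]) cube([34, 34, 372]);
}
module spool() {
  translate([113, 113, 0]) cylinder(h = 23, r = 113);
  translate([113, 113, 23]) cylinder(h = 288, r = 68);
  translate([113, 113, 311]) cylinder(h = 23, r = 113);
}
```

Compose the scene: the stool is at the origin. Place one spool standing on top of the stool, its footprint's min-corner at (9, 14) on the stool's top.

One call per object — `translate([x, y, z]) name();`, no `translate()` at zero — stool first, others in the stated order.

stool();
translate([9, 14, 401]) spool();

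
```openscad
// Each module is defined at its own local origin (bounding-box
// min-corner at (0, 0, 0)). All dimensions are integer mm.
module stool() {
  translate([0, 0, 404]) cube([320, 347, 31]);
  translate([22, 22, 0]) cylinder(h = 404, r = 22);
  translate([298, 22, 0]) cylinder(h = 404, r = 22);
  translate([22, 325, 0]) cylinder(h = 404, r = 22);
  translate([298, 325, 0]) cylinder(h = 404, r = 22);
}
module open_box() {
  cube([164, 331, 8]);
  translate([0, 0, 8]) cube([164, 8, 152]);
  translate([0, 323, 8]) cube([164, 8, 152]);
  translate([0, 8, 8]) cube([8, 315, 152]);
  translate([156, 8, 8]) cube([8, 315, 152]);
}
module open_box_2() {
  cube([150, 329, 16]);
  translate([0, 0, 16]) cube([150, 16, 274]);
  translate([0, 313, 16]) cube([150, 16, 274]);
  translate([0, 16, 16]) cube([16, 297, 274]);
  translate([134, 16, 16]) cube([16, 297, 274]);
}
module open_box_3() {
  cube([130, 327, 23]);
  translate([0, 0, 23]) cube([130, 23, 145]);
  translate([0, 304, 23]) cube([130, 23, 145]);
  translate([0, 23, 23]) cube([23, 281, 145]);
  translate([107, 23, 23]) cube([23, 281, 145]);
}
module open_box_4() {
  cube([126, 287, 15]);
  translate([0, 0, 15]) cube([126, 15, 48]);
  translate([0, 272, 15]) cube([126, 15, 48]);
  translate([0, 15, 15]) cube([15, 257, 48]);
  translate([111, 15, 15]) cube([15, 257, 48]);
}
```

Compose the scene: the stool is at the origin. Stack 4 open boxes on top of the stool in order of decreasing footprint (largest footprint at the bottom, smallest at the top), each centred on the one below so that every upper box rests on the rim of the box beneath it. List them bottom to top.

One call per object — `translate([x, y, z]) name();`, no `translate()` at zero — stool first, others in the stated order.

stool();
translate([78, 8, 435]) open_box();
translate([85, 9, 595]) open_box_2();
translate([95, 10, 885]) open_box_3();
translate([97, 30, 1053]) open_box_4();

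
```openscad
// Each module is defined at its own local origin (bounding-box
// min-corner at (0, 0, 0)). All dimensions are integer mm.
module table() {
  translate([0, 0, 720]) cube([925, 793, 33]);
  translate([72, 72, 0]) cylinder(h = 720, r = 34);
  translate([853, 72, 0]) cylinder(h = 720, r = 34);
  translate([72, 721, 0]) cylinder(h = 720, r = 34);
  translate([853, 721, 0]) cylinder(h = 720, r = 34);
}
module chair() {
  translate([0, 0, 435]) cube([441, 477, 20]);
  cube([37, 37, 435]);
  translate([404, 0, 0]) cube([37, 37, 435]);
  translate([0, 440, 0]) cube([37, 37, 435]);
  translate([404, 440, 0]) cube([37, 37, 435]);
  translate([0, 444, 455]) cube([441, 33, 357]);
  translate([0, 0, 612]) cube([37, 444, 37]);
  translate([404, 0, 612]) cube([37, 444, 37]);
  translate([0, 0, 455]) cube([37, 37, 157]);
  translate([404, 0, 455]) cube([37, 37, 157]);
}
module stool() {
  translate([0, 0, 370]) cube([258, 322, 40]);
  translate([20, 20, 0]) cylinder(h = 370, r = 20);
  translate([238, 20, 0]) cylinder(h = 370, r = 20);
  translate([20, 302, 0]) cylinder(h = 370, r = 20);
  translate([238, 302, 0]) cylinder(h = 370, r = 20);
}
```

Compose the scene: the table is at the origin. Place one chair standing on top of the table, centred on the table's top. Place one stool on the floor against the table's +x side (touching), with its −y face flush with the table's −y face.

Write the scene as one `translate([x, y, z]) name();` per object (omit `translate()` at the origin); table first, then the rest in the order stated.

table();
translate([242, 158, 753]) chair();
translate([925, 0, 0]) stool();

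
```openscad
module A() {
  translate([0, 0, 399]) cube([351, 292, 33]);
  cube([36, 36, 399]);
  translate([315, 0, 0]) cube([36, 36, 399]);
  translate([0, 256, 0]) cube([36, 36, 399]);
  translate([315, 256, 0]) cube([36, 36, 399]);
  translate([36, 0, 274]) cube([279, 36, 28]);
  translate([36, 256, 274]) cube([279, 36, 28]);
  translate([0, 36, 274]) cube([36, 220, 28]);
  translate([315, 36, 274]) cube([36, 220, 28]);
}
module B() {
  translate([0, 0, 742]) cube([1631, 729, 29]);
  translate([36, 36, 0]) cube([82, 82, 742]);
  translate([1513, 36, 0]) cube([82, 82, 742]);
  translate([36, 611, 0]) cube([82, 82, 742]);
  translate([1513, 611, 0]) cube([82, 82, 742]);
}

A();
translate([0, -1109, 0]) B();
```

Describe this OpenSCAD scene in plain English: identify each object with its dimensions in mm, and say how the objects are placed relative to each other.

A is a simple wooden stool: a rectangular seat 351 mm (x) by 292 mm (y), 33 mm thick, top face at z = 432 mm, on four square legs, each 36×36 mm in cross-section. The legs rest on z = 0, each flush with a corner of the seat. Four stretchers, 36 mm wide and 28 mm tall, connect adjacent legs with their undersides at z = 274 mm, each running between the inner faces of the legs it joins and aligned with the legs' outer faces on the other axis.

B is a table with a 1631×729 mm rectangular top, 29 mm thick, top surface at z = 771 mm, supported by four 82×82 mm square legs, each inset 36 mm from the nearest pair of top edges, running from the floor.

The table is on the floor beside the stool on its −y side.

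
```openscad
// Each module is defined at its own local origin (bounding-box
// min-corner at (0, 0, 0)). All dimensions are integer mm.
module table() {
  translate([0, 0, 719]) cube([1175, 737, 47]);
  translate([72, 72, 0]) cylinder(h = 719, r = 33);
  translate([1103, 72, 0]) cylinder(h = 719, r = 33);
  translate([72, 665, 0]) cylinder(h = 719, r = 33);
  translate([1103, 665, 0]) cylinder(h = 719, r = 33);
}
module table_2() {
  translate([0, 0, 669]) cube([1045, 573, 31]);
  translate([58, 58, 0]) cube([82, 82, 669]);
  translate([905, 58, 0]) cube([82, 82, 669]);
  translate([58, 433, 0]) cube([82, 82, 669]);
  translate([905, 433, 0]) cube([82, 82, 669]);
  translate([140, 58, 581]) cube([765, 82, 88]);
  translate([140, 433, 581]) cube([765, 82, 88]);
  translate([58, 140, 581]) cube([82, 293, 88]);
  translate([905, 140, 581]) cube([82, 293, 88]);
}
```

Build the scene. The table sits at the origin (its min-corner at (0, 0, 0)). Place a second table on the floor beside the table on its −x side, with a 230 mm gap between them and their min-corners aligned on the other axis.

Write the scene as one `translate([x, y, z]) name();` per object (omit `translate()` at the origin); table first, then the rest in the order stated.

table();
translate([-1275, 0, 0]) table_2();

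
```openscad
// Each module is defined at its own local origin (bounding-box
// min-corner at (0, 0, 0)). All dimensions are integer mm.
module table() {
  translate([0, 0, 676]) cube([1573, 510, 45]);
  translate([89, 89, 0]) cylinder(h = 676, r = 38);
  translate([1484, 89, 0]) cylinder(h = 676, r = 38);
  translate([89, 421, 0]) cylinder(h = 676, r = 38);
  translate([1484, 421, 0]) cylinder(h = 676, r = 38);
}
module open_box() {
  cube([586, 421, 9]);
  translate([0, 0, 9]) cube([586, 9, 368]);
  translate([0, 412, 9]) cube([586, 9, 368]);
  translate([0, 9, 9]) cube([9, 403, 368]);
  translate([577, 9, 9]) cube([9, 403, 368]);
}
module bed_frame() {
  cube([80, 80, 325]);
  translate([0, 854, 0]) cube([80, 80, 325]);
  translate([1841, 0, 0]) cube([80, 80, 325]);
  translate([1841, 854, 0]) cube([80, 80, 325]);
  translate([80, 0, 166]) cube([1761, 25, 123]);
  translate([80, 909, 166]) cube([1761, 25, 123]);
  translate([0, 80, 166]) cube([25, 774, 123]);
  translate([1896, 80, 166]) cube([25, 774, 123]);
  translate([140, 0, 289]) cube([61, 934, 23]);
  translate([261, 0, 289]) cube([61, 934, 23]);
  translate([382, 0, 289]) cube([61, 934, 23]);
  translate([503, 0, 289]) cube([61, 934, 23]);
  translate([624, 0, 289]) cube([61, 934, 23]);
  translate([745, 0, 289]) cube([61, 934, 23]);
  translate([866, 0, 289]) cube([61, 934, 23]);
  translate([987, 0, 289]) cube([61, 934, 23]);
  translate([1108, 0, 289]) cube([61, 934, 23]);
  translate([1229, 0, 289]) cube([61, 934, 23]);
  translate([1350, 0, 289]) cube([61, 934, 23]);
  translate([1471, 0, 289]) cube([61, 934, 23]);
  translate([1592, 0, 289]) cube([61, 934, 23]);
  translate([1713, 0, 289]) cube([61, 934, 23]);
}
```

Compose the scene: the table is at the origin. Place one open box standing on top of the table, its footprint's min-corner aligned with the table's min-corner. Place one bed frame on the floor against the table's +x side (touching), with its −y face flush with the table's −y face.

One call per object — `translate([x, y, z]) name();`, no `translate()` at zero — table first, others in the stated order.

table();
translate([0, 0, 721]) open_box();
translate([1573, 0, 0]) bed_frame();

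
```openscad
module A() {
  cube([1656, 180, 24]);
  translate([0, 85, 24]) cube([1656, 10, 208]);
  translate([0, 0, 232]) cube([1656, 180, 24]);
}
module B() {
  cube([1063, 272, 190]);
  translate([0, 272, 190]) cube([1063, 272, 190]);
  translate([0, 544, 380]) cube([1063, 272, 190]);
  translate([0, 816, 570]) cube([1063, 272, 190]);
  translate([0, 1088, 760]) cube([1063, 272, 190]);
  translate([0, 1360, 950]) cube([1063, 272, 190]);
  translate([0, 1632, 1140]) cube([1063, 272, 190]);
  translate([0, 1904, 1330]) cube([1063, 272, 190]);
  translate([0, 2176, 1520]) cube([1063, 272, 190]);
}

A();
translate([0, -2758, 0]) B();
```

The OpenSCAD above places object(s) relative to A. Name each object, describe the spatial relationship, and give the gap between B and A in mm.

A is an I-beam. B is a staircase. The staircase is on the floor beside the I-beam on its −y side. The gap between the staircase and the I-beam is 310 mm.

The staircase's nearest face is 310 mm from the I-beam's −y face.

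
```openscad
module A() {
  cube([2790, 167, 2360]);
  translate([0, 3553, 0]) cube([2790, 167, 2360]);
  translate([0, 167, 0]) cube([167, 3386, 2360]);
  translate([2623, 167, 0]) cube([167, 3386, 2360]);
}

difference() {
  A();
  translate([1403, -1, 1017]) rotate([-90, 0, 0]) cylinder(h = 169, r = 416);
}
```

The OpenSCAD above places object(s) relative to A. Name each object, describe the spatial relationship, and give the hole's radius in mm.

The subtracted cylinder has r = 416 mm.

A is a house frame. The house frame has a circular hole through its front wall. The hole's radius is 416 mm.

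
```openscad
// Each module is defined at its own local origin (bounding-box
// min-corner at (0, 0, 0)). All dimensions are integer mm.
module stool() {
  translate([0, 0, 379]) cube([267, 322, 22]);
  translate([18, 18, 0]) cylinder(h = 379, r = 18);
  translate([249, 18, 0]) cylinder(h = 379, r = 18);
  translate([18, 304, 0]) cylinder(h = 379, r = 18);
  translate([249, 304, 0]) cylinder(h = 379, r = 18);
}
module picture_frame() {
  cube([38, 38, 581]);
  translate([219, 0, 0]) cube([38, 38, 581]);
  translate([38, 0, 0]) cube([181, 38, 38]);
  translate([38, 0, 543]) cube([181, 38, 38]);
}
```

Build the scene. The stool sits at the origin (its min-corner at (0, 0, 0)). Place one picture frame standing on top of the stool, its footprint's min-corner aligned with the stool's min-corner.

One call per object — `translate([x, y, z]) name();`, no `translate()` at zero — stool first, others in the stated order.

stool();
translate([0, 0, 401]) picture_frame();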